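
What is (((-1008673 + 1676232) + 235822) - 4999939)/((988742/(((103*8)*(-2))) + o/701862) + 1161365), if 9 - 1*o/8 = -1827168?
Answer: -23227254452752/6581590832501 ≈ -3.5291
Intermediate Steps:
o = 14617416 (o = 72 - 8*(-1827168) = 72 + 14617344 = 14617416)
(((-1008673 + 1676232) + 235822) - 4999939)/((988742/(((103*8)*(-2))) + o/701862) + 1161365) = (((-1008673 + 1676232) + 235822) - 4999939)/((988742/(((103*8)*(-2))) + 14617416/701862) + 1161365) = ((667559 + 235822) - 4999939)/((988742/((824*(-2))) + 14617416*(1/701862)) + 1161365) = (903381 - 4999939)/((988742/(-1648) + 143308/6881) + 1161365) = -4096558/((988742*(-1/1648) + 143308/6881) + 1161365) = -4096558/((-494371/824 + 143308/6881) + 1161365) = -4096558/(-3283681059/5669944 + 1161365) = -4096558/6581590832501/5669944 = -4096558*5669944/6581590832501 = -23227254452752/6581590832501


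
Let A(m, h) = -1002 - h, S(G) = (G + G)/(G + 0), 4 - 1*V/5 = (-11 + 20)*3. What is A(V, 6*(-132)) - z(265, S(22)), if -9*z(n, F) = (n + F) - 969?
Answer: -288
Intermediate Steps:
V = -115 (V = 20 - 5*(-11 + 20)*3 = 20 - 45*3 = 20 - 5*27 = 20 - 135 = -115)
S(G) = 2 (S(G) = (2*G)/G = 2)
z(n, F) = 323/3 - F/9 - n/9 (z(n, F) = -((n + F) - 969)/9 = -((F + n) - 969)/9 = -(-969 + F + n)/9 = 323/3 - F/9 - n/9)
A(V, 6*(-132)) - z(265, S(22)) = (-1002 - 6*(-132)) - (323/3 - ⅑*2 - ⅑*265) = (-1002 - 1*(-792)) - (323/3 - 2/9 - 265/9) = (-1002 + 792) - 1*78 = -210 - 78 = -288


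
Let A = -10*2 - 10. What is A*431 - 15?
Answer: -12945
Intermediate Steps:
A = -30 (A = -20 - 10 = -30)
A*431 - 15 = -30*431 - 15 = -12930 - 15 = -12945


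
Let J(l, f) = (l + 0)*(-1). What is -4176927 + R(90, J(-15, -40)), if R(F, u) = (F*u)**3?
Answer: 2456198073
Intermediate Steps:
J(l, f) = -l (J(l, f) = l*(-1) = -l)
R(F, u) = F**3*u**3
-4176927 + R(90, J(-15, -40)) = -4176927 + 90**3*(-1*(-15))**3 = -4176927 + 729000*15**3 = -4176927 + 729000*3375 = -4176927 + 2460375000 = 2456198073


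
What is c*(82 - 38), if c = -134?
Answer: -5896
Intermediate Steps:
c*(82 - 38) = -134*(82 - 38) = -134*44 = -5896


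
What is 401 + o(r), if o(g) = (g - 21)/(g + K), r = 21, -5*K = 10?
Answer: 401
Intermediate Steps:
K = -2 (K = -⅕*10 = -2)
o(g) = (-21 + g)/(-2 + g) (o(g) = (g - 21)/(g - 2) = (-21 + g)/(-2 + g))
401 + o(r) = 401 + (-21 + 21)/(-2 + 21) = 401 + 0/19 = 401 + (1/19)*0 = 401 + 0 = 401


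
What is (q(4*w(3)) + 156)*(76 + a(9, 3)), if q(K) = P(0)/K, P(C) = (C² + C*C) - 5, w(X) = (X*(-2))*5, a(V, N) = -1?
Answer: 93625/8 ≈ 11703.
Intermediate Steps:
w(X) = -10*X (w(X) = -2*X*5 = -10*X)
P(C) = -5 + 2*C² (P(C) = (C² + C²) - 5 = 2*C² - 5 = -5 + 2*C²)
q(K) = -5/K (q(K) = (-5 + 2*0²)/K = (-5 + 2*0)/K = (-5 + 0)/K = -5/K)
(q(4*w(3)) + 156)*(76 + a(9, 3)) = (-5/(4*(-10*3)) + 156)*(76 - 1) = (-5/(4*(-30)) + 156)*75 = (-5/(-120) + 156)*75 = (-5*(-1/120) + 156)*75 = (1/24 + 156)*75 = (3745/24)*75 = 93625/8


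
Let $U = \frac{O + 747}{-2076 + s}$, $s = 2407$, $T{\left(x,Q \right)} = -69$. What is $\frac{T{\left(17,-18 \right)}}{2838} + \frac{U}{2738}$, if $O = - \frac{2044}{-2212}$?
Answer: $- \frac{795405885}{33864890026} \approx -0.023488$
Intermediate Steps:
$O = \frac{73}{79}$ ($O = \left(-2044\right) \left(- \frac{1}{2212}\right) = \frac{73}{79} \approx 0.92405$)
$U = \frac{59086}{26149}$ ($U = \frac{\frac{73}{79} + 747}{-2076 + 2407} = \frac{59086}{79 \cdot 331} = \frac{59086}{79} \cdot \frac{1}{331} = \frac{59086}{26149} \approx 2.2596$)
$\frac{T{\left(17,-18 \right)}}{2838} + \frac{U}{2738} = - \frac{69}{2838} + \frac{59086}{26149 \cdot 2738} = \left(-69\right) \frac{1}{2838} + \frac{59086}{26149} \cdot \frac{1}{2738} = - \frac{23}{946} + \frac{29543}{35797981} = - \frac{795405885}{33864890026}$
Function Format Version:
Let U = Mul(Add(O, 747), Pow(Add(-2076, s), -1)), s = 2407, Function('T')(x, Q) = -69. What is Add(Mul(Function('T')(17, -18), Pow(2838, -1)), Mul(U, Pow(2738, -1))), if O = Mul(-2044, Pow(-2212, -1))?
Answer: Rational(-795405885, 33864890026) ≈ -0.023488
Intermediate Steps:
O = Rational(73, 79) (O = Mul(-2044, Rational(-1, 2212)) = Rational(73, 79) ≈ 0.92405)
U = Rational(59086, 26149) (U = Mul(Add(Rational(73, 79), 747), Pow(Add(-2076, 2407), -1)) = Mul(Rational(59086, 79), Pow(331, -1)) = Mul(Rational(59086, 79), Rational(1, 331)) = Rational(59086, 26149) ≈ 2.2596)
Add(Mul(Function('T')(17, -18), Pow(2838, -1)), Mul(U, Pow(2738, -1))) = Add(Mul(-69, Pow(2838, -1)), Mul(Rational(59086, 26149), Pow(2738, -1))) = Add(Mul(-69, Rational(1, 2838)), Mul(Rational(59086, 26149), Rational(1, 2738))) = Add(Rational(-23, 946), Rational(29543, 35797981)) = Rational(-795405885, 33864890026)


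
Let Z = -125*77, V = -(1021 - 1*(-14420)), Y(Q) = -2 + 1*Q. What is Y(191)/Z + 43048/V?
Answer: -59607907/21231375 ≈ -2.8075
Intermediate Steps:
Y(Q) = -2 + Q
V = -15441 (V = -(1021 + 14420) = -1*15441 = -15441)
Z = -9625
Y(191)/Z + 43048/V = (-2 + 191)/(-9625) + 43048/(-15441) = 189*(-1/9625) + 43048*(-1/15441) = -27/1375 - 43048/15441 = -59607907/21231375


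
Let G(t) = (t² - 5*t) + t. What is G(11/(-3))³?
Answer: 16194277/729 ≈ 22214.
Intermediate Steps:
G(t) = t² - 4*t
G(11/(-3))³ = ((11/(-3))*(-4 + 11/(-3)))³ = ((11*(-⅓))*(-4 + 11*(-⅓)))³ = (-11*(-4 - 11/3)/3)³ = (-11/3*(-23/3))³ = (253/9)³ = 16194277/729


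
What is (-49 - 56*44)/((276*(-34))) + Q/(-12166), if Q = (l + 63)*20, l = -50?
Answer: 14066659/57082872 ≈ 0.24643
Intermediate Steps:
Q = 260 (Q = (-50 + 63)*20 = 13*20 = 260)
(-49 - 56*44)/((276*(-34))) + Q/(-12166) = (-49 - 56*44)/((276*(-34))) + 260/(-12166) = (-49 - 2464)/(-9384) + 260*(-1/12166) = -2513*(-1/9384) - 130/6083 = 2513/9384 - 130/6083 = 14066659/57082872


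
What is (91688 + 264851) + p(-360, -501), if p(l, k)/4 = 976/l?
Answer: 16043767/45 ≈ 3.5653e+5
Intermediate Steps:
p(l, k) = 3904/l (p(l, k) = 4*(976/l) = 3904/l)
(91688 + 264851) + p(-360, -501) = (91688 + 264851) + 3904/(-360) = 356539 + 3904*(-1/360) = 356539 - 488/45 = 16043767/45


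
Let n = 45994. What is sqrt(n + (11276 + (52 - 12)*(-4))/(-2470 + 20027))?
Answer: sqrt(14177765128118)/17557 ≈ 214.46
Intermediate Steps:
sqrt(n + (11276 + (52 - 12)*(-4))/(-2470 + 20027)) = sqrt(45994 + (11276 + (52 - 12)*(-4))/(-2470 + 20027)) = sqrt(45994 + (11276 + 40*(-4))/17557) = sqrt(45994 + (11276 - 160)*(1/17557)) = sqrt(45994 + 11116*(1/17557)) = sqrt(45994 + 11116/17557) = sqrt(807527774/17557) = sqrt(14177765128118)/17557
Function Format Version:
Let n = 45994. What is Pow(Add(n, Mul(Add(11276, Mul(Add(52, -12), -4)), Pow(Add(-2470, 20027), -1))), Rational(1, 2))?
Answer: Mul(Rational(1, 17557), Pow(14177765128118, Rational(1, 2))) ≈ 214.46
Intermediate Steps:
Pow(Add(n, Mul(Add(11276, Mul(Add(52, -12), -4)), Pow(Add(-2470, 20027), -1))), Rational(1, 2)) = Pow(Add(45994, Mul(Add(11276, Mul(Add(52, -12), -4)), Pow(Add(-2470, 20027), -1))), Rational(1, 2)) = Pow(Add(45994, Mul(Add(11276, Mul(40, -4)), Pow(17557, -1))), Rational(1, 2)) = Pow(Add(45994, Mul(Add(11276, -160), Rational(1, 17557))), Rational(1, 2)) = Pow(Add(45994, Mul(11116, Rational(1, 17557))), Rational(1, 2)) = Pow(Add(45994, Rational(11116, 17557)), Rational(1, 2)) = Pow(Rational(807527774, 17557), Rational(1, 2)) = Mul(Rational(1, 17557), Pow(14177765128118, Rational(1, 2)))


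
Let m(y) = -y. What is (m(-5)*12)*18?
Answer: 1080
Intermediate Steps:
(m(-5)*12)*18 = (-1*(-5)*12)*18 = (5*12)*18 = 60*18 = 1080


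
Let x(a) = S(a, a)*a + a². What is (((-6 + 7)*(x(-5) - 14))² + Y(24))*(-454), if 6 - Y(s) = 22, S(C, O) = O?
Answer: -581120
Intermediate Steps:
x(a) = 2*a² (x(a) = a*a + a² = a² + a² = 2*a²)
Y(s) = -16 (Y(s) = 6 - 1*22 = 6 - 22 = -16)
(((-6 + 7)*(x(-5) - 14))² + Y(24))*(-454) = (((-6 + 7)*(2*(-5)² - 14))² - 16)*(-454) = ((1*(2*25 - 14))² - 16)*(-454) = ((1*(50 - 14))² - 16)*(-454) = ((1*36)² - 16)*(-454) = (36² - 16)*(-454) = (1296 - 16)*(-454) = 1280*(-454) = -581120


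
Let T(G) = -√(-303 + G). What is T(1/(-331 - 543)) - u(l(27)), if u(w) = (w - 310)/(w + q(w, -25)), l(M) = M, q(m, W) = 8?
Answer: 283/35 - 13*I*√1369558/874 ≈ 8.0857 - 17.407*I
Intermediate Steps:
u(w) = (-310 + w)/(8 + w) (u(w) = (w - 310)/(w + 8) = (-310 + w)/(8 + w))
T(1/(-331 - 543)) - u(l(27)) = -√(-303 + 1/(-331 - 543)) - (-310 + 27)/(8 + 27) = -√(-303 + 1/(-874)) - (-283)/35 = -√(-303 - 1/874) - (-283)/35 = -√(-264823/874) - 1*(-283/35) = -13*I*√1369558/874 + 283/35 = 283/35 - 13*I*√1369558/874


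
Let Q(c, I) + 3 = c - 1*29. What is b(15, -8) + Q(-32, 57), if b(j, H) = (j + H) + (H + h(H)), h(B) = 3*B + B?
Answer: -97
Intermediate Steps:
Q(c, I) = -32 + c (Q(c, I) = -3 + (c - 1*29) = -3 + (c - 29) = -3 + (-29 + c) = -32 + c)
h(B) = 4*B
b(j, H) = j + 6*H (b(j, H) = (j + H) + (H + 4*H) = (H + j) + 5*H = j + 6*H)
b(15, -8) + Q(-32, 57) = (15 + 6*(-8)) + (-32 - 32) = (15 - 48) - 64 = -33 - 64 = -97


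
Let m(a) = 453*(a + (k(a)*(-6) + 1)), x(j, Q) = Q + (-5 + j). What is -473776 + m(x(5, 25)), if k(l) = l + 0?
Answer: -529948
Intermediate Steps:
k(l) = l
x(j, Q) = -5 + Q + j
m(a) = 453 - 2265*a (m(a) = 453*(a + (a*(-6) + 1)) = 453*(a + (-6*a + 1)) = 453*(a + (1 - 6*a)) = 453*(1 - 5*a) = 453 - 2265*a)
-473776 + m(x(5, 25)) = -473776 + (453 - 2265*(-5 + 25 + 5)) = -473776 + (453 - 2265*25) = -473776 + (453 - 56625) = -473776 - 56172 = -529948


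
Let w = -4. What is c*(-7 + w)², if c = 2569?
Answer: 310849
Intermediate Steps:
c*(-7 + w)² = 2569*(-7 - 4)² = 2569*(-11)² = 2569*121 = 310849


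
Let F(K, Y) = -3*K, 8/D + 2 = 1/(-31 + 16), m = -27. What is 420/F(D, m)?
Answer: 217/6 ≈ 36.167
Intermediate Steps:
D = -120/31 (D = 8/(-2 + 1/(-31 + 16)) = 8/(-2 + 1/(-15)) = 8/(-2 - 1/15) = 8/(-31/15) = 8*(-15/31) = -120/31 ≈ -3.8710)
420/F(D, m) = 420/((-3*(-120/31))) = 420/(360/31) = 420*(31/360) = 217/6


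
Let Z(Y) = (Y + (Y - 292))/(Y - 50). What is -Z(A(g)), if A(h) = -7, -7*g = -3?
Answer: -102/19 ≈ -5.3684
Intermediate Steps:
g = 3/7 (g = -⅐*(-3) = 3/7 ≈ 0.42857)
Z(Y) = (-292 + 2*Y)/(-50 + Y) (Z(Y) = (Y + (-292 + Y))/(-50 + Y) = (-292 + 2*Y)/(-50 + Y))
-Z(A(g)) = -2*(-146 - 7)/(-50 - 7) = -2*(-153)/(-57) = -2*(-1)*(-153)/57 = -1*102/19 = -102/19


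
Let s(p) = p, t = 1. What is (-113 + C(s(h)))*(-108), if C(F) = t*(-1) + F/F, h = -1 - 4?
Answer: 12204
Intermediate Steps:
h = -5
C(F) = 0 (C(F) = 1*(-1) + F/F = -1 + 1 = 0)
(-113 + C(s(h)))*(-108) = (-113 + 0)*(-108) = -113*(-108) = 12204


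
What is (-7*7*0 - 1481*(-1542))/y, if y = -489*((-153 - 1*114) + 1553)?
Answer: -380617/104809 ≈ -3.6315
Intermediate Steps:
y = -628854 (y = -489*((-153 - 114) + 1553) = -489*(-267 + 1553) = -489*1286 = -628854)
(-7*7*0 - 1481*(-1542))/y = (-7*7*0 - 1481*(-1542))/(-628854) = (-49*0 + 2283702)*(-1/628854) = (0 + 2283702)*(-1/628854) = 2283702*(-1/628854) = -380617/104809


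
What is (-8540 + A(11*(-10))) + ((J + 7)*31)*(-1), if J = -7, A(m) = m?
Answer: -8650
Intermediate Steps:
(-8540 + A(11*(-10))) + ((J + 7)*31)*(-1) = (-8540 + 11*(-10)) + ((-7 + 7)*31)*(-1) = (-8540 - 110) + (0*31)*(-1) = -8650 + 0*(-1) = -8650 + 0 = -8650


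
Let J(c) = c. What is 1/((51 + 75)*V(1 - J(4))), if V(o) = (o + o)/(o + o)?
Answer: 1/126 ≈ 0.0079365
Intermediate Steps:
V(o) = 1 (V(o) = (2*o)/((2*o)) = (2*o)*(1/(2*o)) = 1)
1/((51 + 75)*V(1 - J(4))) = 1/((51 + 75)*1) = 1/(126*1) = 1/126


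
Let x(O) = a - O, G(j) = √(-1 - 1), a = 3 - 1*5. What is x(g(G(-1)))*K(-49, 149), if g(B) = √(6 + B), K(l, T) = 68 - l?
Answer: -234 - 117*√(6 + I*√2) ≈ -522.55 - 33.546*I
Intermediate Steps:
a = -2 (a = 3 - 5 = -2)
G(j) = I*√2 (G(j) = √(-2) = I*√2)
x(O) = -2 - O
x(g(G(-1)))*K(-49, 149) = (-2 - √(6 + I*√2))*(68 - 1*(-49)) = (-2 - √(6 + I*√2))*(68 + 49) = (-2 - √(6 + I*√2))*117 = -234 - 117*√(6 + I*√2)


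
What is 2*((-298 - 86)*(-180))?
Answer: 138240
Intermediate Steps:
2*((-298 - 86)*(-180)) = 2*(-384*(-180)) = 2*69120 = 138240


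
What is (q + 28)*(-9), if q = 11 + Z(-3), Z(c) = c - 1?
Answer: -315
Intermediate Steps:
Z(c) = -1 + c
q = 7 (q = 11 + (-1 - 3) = 11 - 4 = 7)
(q + 28)*(-9) = (7 + 28)*(-9) = 35*(-9) = -315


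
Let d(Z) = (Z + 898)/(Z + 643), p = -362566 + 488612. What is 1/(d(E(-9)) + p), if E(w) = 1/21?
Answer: 13504/1702144043 ≈ 7.9335e-6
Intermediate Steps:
E(w) = 1/21
p = 126046
d(Z) = (898 + Z)/(643 + Z)
1/(d(E(-9)) + p) = 1/((898 + 1/21)/(643 + 1/21) + 126046) = 1/((18859/21)/(13504/21) + 126046) = 1/((21/13504)*(18859/21) + 126046) = 1/(18859/13504 + 126046) = 1/(1702144043/13504) = 13504/1702144043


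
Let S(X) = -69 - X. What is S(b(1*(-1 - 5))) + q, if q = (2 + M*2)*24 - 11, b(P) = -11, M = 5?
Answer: 219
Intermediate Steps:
q = 277 (q = (2 + 5*2)*24 - 11 = (2 + 10)*24 - 11 = 12*24 - 11 = 288 - 11 = 277)
S(b(1*(-1 - 5))) + q = (-69 - 1*(-11)) + 277 = (-69 + 11) + 277 = -58 + 277 = 219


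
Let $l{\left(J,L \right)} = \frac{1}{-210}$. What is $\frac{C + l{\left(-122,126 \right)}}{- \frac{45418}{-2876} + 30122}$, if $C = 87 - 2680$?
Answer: $- \frac{391517789}{4550505225} \approx -0.086038$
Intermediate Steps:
$l{\left(J,L \right)} = - \frac{1}{210}$
$C = -2593$ ($C = 87 - 2680 = -2593$)
$\frac{C + l{\left(-122,126 \right)}}{- \frac{45418}{-2876} + 30122} = \frac{-2593 - \frac{1}{210}}{- \frac{45418}{-2876} + 30122} = - \frac{544531}{210 \left(\left(-45418\right) \left(- \frac{1}{2876}\right) + 30122\right)} = - \frac{544531}{210 \left(\frac{22709}{1438} + 30122\right)} = - \frac{544531}{210 \cdot \frac{43338145}{1438}} = \left(- \frac{544531}{210}\right) \frac{1438}{43338145} = - \frac{391517789}{4550505225}$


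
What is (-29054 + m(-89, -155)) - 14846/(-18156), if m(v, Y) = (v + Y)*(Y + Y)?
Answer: 422915131/9078 ≈ 46587.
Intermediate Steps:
m(v, Y) = 2*Y*(Y + v) (m(v, Y) = (Y + v)*(2*Y) = 2*Y*(Y + v))
(-29054 + m(-89, -155)) - 14846/(-18156) = (-29054 + 2*(-155)*(-155 - 89)) - 14846/(-18156) = (-29054 + 2*(-155)*(-244)) - 14846*(-1/18156) = (-29054 + 75640) + 7423/9078 = 46586 + 7423/9078 = 422915131/9078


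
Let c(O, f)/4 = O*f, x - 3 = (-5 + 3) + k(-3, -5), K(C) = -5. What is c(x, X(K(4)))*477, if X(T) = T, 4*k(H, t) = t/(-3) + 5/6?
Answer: -31005/2 ≈ -15503.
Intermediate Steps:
k(H, t) = 5/24 - t/12 (k(H, t) = (t/(-3) + 5/6)/4 = (t*(-⅓) + 5*(⅙))/4 = (-t/3 + ⅚)/4 = (⅚ - t/3)/4 = 5/24 - t/12)
x = 13/8 (x = 3 + ((-5 + 3) + (5/24 - 1/12*(-5))) = 3 + (-2 + (5/24 + 5/12)) = 3 + (-2 + 5/8) = 3 - 11/8 = 13/8 ≈ 1.6250)
c(O, f) = 4*O*f (c(O, f) = 4*(O*f) = 4*O*f)
c(x, X(K(4)))*477 = (4*(13/8)*(-5))*477 = -65/2*477 = -31005/2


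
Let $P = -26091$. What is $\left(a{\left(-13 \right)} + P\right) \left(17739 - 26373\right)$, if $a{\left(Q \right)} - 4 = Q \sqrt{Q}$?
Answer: $225235158 + 112242 i \sqrt{13} \approx 2.2524 \cdot 10^{8} + 4.0469 \cdot 10^{5} i$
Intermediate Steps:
$a{\left(Q \right)} = 4 + Q^{\frac{3}{2}}$ ($a{\left(Q \right)} = 4 + Q \sqrt{Q} = 4 + Q^{\frac{3}{2}}$)
$\left(a{\left(-13 \right)} + P\right) \left(17739 - 26373\right) = \left(\left(4 + \left(-13\right)^{\frac{3}{2}}\right) - 26091\right) \left(17739 - 26373\right) = \left(\left(4 - 13 i \sqrt{13}\right) - 26091\right) \left(-8634\right) = \left(-26087 - 13 i \sqrt{13}\right) \left(-8634\right) = 225235158 + 112242 i \sqrt{13}$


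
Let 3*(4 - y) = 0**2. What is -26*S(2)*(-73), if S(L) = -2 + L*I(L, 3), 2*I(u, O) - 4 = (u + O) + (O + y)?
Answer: 26572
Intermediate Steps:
y = 4 (y = 4 - 1/3*0**2 = 4 - 1/3*0 = 4 + 0 = 4)
I(u, O) = 4 + O + u/2 (I(u, O) = 2 + ((u + O) + (O + 4))/2 = 2 + ((O + u) + (4 + O))/2 = 2 + (4 + u + 2*O)/2 = 2 + (2 + O + u/2) = 4 + O + u/2)
S(L) = -2 + L*(7 + L/2) (S(L) = -2 + L*(4 + 3 + L/2) = -2 + L*(7 + L/2))
-26*S(2)*(-73) = -26*(-2 + (1/2)*2*(14 + 2))*(-73) = -26*(-2 + (1/2)*2*16)*(-73) = -26*(-2 + 16)*(-73) = -26*14*(-73) = -364*(-73) = 26572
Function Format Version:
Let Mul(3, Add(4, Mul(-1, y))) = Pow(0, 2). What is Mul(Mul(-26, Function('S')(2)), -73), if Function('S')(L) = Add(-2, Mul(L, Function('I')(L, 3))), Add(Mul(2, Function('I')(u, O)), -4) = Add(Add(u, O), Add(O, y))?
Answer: 26572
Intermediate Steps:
y = 4 (y = Add(4, Mul(Rational(-1, 3), Pow(0, 2))) = Add(4, Mul(Rational(-1, 3), 0)) = Add(4, 0) = 4)
Function('I')(u, O) = Add(4, O, Mul(Rational(1, 2), u)) (Function('I')(u, O) = Add(2, Mul(Rational(1, 2), Add(Add(u, O), Add(O, 4)))) = Add(2, Mul(Rational(1, 2), Add(Add(O, u), Add(4, O)))) = Add(2, Mul(Rational(1, 2), Add(4, u, Mul(2, O)))) = Add(2, Add(2, O, Mul(Rational(1, 2), u))) = Add(4, O, Mul(Rational(1, 2), u)))
Function('S')(L) = Add(-2, Mul(L, Add(7, Mul(Rational(1, 2), L)))) (Function('S')(L) = Add(-2, Mul(L, Add(4, 3, Mul(Rational(1, 2), L)))) = Add(-2, Mul(L, Add(7, Mul(Rational(1, 2), L)))))
Mul(Mul(-26, Function('S')(2)), -73) = Mul(Mul(-26, Add(-2, Mul(Rational(1, 2), 2, Add(14, 2)))), -73) = Mul(Mul(-26, Add(-2, Mul(Rational(1, 2), 2, 16))), -73) = Mul(Mul(-26, Add(-2, 16)), -73) = Mul(Mul(-26, 14), -73) = Mul(-364, -73) = 26572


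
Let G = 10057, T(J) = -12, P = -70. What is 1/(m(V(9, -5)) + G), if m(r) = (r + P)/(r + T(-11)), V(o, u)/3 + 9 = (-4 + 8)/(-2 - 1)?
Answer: 43/432552 ≈ 9.9410e-5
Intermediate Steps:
V(o, u) = -31 (V(o, u) = -27 + 3*((-4 + 8)/(-2 - 1)) = -27 + 3*(4/(-3)) = -27 + 3*(4*(-1/3)) = -27 + 3*(-4/3) = -27 - 4 = -31)
m(r) = (-70 + r)/(-12 + r) (m(r) = (r - 70)/(r - 12) = (-70 + r)/(-12 + r))
1/(m(V(9, -5)) + G) = 1/((-70 - 31)/(-12 - 31) + 10057) = 1/(-101/(-43) + 10057) = 1/(-1/43*(-101) + 10057) = 1/(101/43 + 10057) = 1/(432552/43) = 43/432552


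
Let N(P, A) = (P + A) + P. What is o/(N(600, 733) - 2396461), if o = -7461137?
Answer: 7461137/2394528 ≈ 3.1159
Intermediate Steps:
N(P, A) = A + 2*P (N(P, A) = (A + P) + P = A + 2*P)
o/(N(600, 733) - 2396461) = -7461137/((733 + 2*600) - 2396461) = -7461137/((733 + 1200) - 2396461) = -7461137/(1933 - 2396461) = -7461137/(-2394528) = -7461137*(-1/2394528) = 7461137/2394528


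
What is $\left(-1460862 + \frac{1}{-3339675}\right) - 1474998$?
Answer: $- \frac{9804818245501}{3339675} \approx -2.9359 \cdot 10^{6}$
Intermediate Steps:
$\left(-1460862 + \frac{1}{-3339675}\right) - 1474998 = \left(-1460862 - \frac{1}{3339675}\right) - 1474998 = - \frac{4878804299851}{3339675} - 1474998 = - \frac{9804818245501}{3339675}$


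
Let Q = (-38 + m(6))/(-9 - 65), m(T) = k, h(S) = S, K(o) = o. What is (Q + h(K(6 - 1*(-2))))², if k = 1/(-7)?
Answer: 19456921/268324 ≈ 72.513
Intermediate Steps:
k = -⅐ ≈ -0.14286
m(T) = -⅐
Q = 267/518 (Q = (-38 - ⅐)/(-9 - 65) = -267/7/(-74) = -267/7*(-1/74) = 267/518 ≈ 0.51544)
(Q + h(K(6 - 1*(-2))))² = (267/518 + (6 - 1*(-2)))² = (267/518 + (6 + 2))² = (267/518 + 8)² = (4411/518)² = 19456921/268324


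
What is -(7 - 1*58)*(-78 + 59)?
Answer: -969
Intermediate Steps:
-(7 - 1*58)*(-78 + 59) = -(7 - 58)*(-19) = -(-51)*(-19) = -1*969 = -969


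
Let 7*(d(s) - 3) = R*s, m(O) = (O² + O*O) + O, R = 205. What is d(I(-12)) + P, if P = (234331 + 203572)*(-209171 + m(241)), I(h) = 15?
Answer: -284363695432/7 ≈ -4.0623e+10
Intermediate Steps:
m(O) = O + 2*O² (m(O) = (O² + O²) + O = 2*O² + O = O + 2*O²)
P = -40623385504 (P = (234331 + 203572)*(-209171 + 241*(1 + 2*241)) = 437903*(-209171 + 241*(1 + 482)) = 437903*(-209171 + 241*483) = 437903*(-209171 + 116403) = 437903*(-92768) = -40623385504)
d(s) = 3 + 205*s/7 (d(s) = 3 + (205*s)/7 = 3 + 205*s/7)
d(I(-12)) + P = (3 + (205/7)*15) - 40623385504 = (3 + 3075/7) - 40623385504 = 3096/7 - 40623385504 = -284363695432/7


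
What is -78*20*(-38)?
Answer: 59280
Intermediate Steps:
-78*20*(-38) = -1560*(-38) = 59280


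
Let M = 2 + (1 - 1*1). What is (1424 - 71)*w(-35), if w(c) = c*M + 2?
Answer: -92004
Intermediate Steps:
M = 2 (M = 2 + (1 - 1) = 2 + 0 = 2)
w(c) = 2 + 2*c (w(c) = c*2 + 2 = 2*c + 2 = 2 + 2*c)
(1424 - 71)*w(-35) = (1424 - 71)*(2 + 2*(-35)) = 1353*(2 - 70) = 1353*(-68) = -92004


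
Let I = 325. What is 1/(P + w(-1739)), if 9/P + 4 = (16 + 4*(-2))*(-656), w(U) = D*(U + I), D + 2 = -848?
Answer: 5252/6312378791 ≈ 8.3202e-7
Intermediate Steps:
D = -850 (D = -2 - 848 = -850)
w(U) = -276250 - 850*U (w(U) = -850*(U + 325) = -850*(325 + U) = -276250 - 850*U)
P = -9/5252 (P = 9/(-4 + (16 + 4*(-2))*(-656)) = 9/(-4 + (16 - 8)*(-656)) = 9/(-4 + 8*(-656)) = 9/(-4 - 5248) = 9/(-5252) = 9*(-1/5252) = -9/5252 ≈ -0.0017136)
1/(P + w(-1739)) = 1/(-9/5252 + (-276250 - 850*(-1739))) = 1/(-9/5252 + (-276250 + 1478150)) = 1/(-9/5252 + 1201900) = 1/(6312378791/5252) = 5252/6312378791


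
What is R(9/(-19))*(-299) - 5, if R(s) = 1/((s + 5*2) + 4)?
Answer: -6966/257 ≈ -27.105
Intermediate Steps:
R(s) = 1/(14 + s) (R(s) = 1/((s + 10) + 4) = 1/((10 + s) + 4) = 1/(14 + s))
R(9/(-19))*(-299) - 5 = -299/(14 + 9/(-19)) - 5 = -299/(14 + 9*(-1/19)) - 5 = -299/(14 - 9/19) - 5 = -299/(257/19) - 5 = (19/257)*(-299) - 5 = -5681/257 - 5 = -6966/257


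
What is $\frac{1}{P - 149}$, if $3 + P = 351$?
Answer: $\frac{1}{199} \approx 0.0050251$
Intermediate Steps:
$P = 348$ ($P = -3 + 351 = 348$)
$\frac{1}{P - 149} = \frac{1}{348 - 149} = \frac{1}{199}$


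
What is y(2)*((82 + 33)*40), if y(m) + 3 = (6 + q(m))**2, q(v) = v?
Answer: 280600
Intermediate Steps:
y(m) = -3 + (6 + m)**2
y(2)*((82 + 33)*40) = (-3 + (6 + 2)**2)*((82 + 33)*40) = (-3 + 8**2)*(115*40) = (-3 + 64)*4600 = 61*4600 = 280600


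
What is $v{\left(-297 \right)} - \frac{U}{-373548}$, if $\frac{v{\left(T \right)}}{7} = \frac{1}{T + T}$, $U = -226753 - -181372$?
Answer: $- \frac{704075}{5283036} \approx -0.13327$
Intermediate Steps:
$U = -45381$ ($U = -226753 + 181372 = -45381$)
$v{\left(T \right)} = \frac{7}{2 T}$ ($v{\left(T \right)} = \frac{7}{T + T} = \frac{7}{2 T}$)
$v{\left(-297 \right)} - \frac{U}{-373548} = \frac{7}{2 \left(-297\right)} - - \frac{45381}{-373548} = \frac{7}{2} \left(- \frac{1}{297}\right) - \left(-45381\right) \left(- \frac{1}{373548}\right) = - \frac{7}{594} - \frac{2161}{17788} = - \frac{704075}{5283036}$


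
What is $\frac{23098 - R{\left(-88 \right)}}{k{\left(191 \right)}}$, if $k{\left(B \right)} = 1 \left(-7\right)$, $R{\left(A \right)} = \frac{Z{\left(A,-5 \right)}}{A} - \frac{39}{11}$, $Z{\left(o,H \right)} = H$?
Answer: $- \frac{2032931}{616} \approx -3300.2$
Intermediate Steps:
$R{\left(A \right)} = - \frac{39}{11} - \frac{5}{A}$ ($R{\left(A \right)} = - \frac{5}{A} - \frac{39}{11} = - \frac{39}{11} - \frac{5}{A}$)
$k{\left(B \right)} = -7$
$\frac{23098 - R{\left(-88 \right)}}{k{\left(191 \right)}} = \frac{23098 - \left(- \frac{39}{11} - \frac{5}{-88}\right)}{-7} = \left(23098 - \left(- \frac{39}{11} - - \frac{5}{88}\right)\right) \left(- \frac{1}{7}\right) = \left(23098 - \left(- \frac{39}{11} + \frac{5}{88}\right)\right) \left(- \frac{1}{7}\right) = \left(23098 - - \frac{307}{88}\right) \left(- \frac{1}{7}\right) = \left(23098 + \frac{307}{88}\right) \left(- \frac{1}{7}\right) = \frac{2032931}{88} \left(- \frac{1}{7}\right) = - \frac{2032931}{616}$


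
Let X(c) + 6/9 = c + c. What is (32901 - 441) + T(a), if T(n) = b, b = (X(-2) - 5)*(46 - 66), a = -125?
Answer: 97960/3 ≈ 32653.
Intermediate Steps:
X(c) = -⅔ + 2*c (X(c) = -⅔ + (c + c) = -⅔ + 2*c)
b = 580/3 (b = ((-⅔ + 2*(-2)) - 5)*(46 - 66) = ((-⅔ - 4) - 5)*(-20) = (-14/3 - 5)*(-20) = -29/3*(-20) = 580/3 ≈ 193.33)
T(n) = 580/3
(32901 - 441) + T(a) = (32901 - 441) + 580/3 = 32460 + 580/3 = 97960/3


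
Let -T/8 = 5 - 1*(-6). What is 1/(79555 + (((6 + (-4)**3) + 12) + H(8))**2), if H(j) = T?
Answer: 1/97511 ≈ 1.0255e-5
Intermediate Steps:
T = -88 (T = -8*(5 - 1*(-6)) = -8*(5 + 6) = -8*11 = -88)
H(j) = -88
1/(79555 + (((6 + (-4)**3) + 12) + H(8))**2) = 1/(79555 + (((6 + (-4)**3) + 12) - 88)**2) = 1/(79555 + (((6 - 64) + 12) - 88)**2) = 1/(79555 + ((-58 + 12) - 88)**2) = 1/(79555 + (-46 - 88)**2) = 1/(79555 + (-134)**2) = 1/(79555 + 17956) = 1/97511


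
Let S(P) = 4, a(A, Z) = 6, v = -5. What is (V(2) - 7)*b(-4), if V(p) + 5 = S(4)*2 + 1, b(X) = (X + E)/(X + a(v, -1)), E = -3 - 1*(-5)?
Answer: 3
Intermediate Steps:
E = 2 (E = -3 + 5 = 2)
b(X) = (2 + X)/(6 + X) (b(X) = (X + 2)/(X + 6) = (2 + X)/(6 + X))
V(p) = 4 (V(p) = -5 + (4*2 + 1) = -5 + (8 + 1) = -5 + 9 = 4)
(V(2) - 7)*b(-4) = (4 - 7)*((2 - 4)/(6 - 4)) = -3*(-2)/2 = -3*(-1) = 3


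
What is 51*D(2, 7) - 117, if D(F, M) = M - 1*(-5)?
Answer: 495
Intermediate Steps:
D(F, M) = 5 + M (D(F, M) = M + 5 = 5 + M)
51*D(2, 7) - 117 = 51*(5 + 7) - 117 = 51*12 - 117 = 612 - 117 = 495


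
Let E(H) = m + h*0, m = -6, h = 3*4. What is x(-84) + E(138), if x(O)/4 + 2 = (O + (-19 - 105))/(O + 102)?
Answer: -542/9 ≈ -60.222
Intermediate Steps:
h = 12
x(O) = -8 + 4*(-124 + O)/(102 + O) (x(O) = -8 + 4*((O + (-19 - 105))/(O + 102)) = -8 + 4*((O - 124)/(102 + O)) = -8 + 4*((-124 + O)/(102 + O)) = -8 + 4*(-124 + O)/(102 + O))
E(H) = -6 (E(H) = -6 + 12*0 = -6 + 0 = -6)
x(-84) + E(138) = 4*(-328 - 1*(-84))/(102 - 84) - 6 = 4*(-328 + 84)/18 - 6 = 4*(1/18)*(-244) - 6 = -488/9 - 6 = -542/9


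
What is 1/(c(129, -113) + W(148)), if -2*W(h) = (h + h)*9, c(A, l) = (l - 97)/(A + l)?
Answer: -8/10761 ≈ -0.00074343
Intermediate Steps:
c(A, l) = (-97 + l)/(A + l)
W(h) = -9*h (W(h) = -(h + h)*9/2 = -2*h*9/2 = -9*h)
1/(c(129, -113) + W(148)) = 1/((-97 - 113)/(129 - 113) - 9*148) = 1/(-210/16 - 1332) = 1/((1/16)*(-210) - 1332) = 1/(-105/8 - 1332) = 1/(-10761/8) = -8/10761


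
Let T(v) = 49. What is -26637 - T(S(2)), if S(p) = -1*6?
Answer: -26686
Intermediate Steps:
S(p) = -6
-26637 - T(S(2)) = -26637 - 1*49 = -26637 - 49 = -26686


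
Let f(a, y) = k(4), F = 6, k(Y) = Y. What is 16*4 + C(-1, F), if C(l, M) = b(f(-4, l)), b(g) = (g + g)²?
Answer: 128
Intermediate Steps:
f(a, y) = 4
b(g) = 4*g² (b(g) = (2*g)² = 4*g²)
C(l, M) = 64 (C(l, M) = 4*4² = 4*16 = 64)
16*4 + C(-1, F) = 16*4 + 64 = 64 + 64 = 128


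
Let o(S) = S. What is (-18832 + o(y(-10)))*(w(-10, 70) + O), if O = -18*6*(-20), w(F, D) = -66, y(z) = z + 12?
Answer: -39430020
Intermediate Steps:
y(z) = 12 + z
O = 2160 (O = -108*(-20) = 2160)
(-18832 + o(y(-10)))*(w(-10, 70) + O) = (-18832 + (12 - 10))*(-66 + 2160) = (-18832 + 2)*2094 = -18830*2094 = -39430020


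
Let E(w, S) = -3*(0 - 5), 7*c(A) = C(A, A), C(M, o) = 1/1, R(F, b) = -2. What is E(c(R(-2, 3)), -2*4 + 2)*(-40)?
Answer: -600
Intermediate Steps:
C(M, o) = 1 (C(M, o) = 1*1 = 1)
c(A) = ⅐ (c(A) = (⅐)*1 = ⅐)
E(w, S) = 15 (E(w, S) = -3*(-5) = 15)
E(c(R(-2, 3)), -2*4 + 2)*(-40) = 15*(-40) = -600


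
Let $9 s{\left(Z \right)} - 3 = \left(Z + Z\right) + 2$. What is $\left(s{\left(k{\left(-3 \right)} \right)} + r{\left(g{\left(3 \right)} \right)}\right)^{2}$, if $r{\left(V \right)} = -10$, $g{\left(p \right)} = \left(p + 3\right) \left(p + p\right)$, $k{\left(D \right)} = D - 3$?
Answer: $\frac{9409}{81} \approx 116.16$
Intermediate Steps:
$k{\left(D \right)} = -3 + D$ ($k{\left(D \right)} = D - 3 = -3 + D$)
$g{\left(p \right)} = 2 p \left(3 + p\right)$ ($g{\left(p \right)} = \left(3 + p\right) 2 p = 2 p \left(3 + p\right)$)
$s{\left(Z \right)} = \frac{5}{9} + \frac{2 Z}{9}$ ($s{\left(Z \right)} = \frac{1}{3} + \frac{\left(Z + Z\right) + 2}{9} = \frac{1}{3} + \frac{2 Z + 2}{9} = \frac{1}{3} + \frac{2 + 2 Z}{9} = \frac{1}{3} + \left(\frac{2}{9} + \frac{2 Z}{9}\right) = \frac{5}{9} + \frac{2 Z}{9}$)
$\left(s{\left(k{\left(-3 \right)} \right)} + r{\left(g{\left(3 \right)} \right)}\right)^{2} = \left(\left(\frac{5}{9} + \frac{2 \left(-3 - 3\right)}{9}\right) - 10\right)^{2} = \left(\left(\frac{5}{9} + \frac{2}{9} \left(-6\right)\right) - 10\right)^{2} = \left(\left(\frac{5}{9} - \frac{4}{3}\right) - 10\right)^{2} = \left(- \frac{7}{9} - 10\right)^{2} = \left(- \frac{97}{9}\right)^{2} = \frac{9409}{81}$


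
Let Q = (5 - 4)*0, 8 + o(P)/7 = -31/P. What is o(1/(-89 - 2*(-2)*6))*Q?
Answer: 0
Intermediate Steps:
o(P) = -56 - 217/P (o(P) = -56 + 7*(-31/P) = -56 - 217/P)
Q = 0 (Q = 1*0 = 0)
o(1/(-89 - 2*(-2)*6))*Q = (-56 - 217/(1/(-89 - 2*(-2)*6)))*0 = (-56 - 217/(1/(-89 + 4*6)))*0 = (-56 - 217/(1/(-89 + 24)))*0 = (-56 - 217/(1/(-65)))*0 = (-56 - 217/(-1/65))*0 = (-56 - 217*(-65))*0 = (-56 + 14105)*0 = 14049*0 = 0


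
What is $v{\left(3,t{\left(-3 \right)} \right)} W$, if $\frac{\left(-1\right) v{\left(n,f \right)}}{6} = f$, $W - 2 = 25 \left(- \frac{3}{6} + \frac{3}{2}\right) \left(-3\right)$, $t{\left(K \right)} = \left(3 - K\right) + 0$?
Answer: $2628$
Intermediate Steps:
$t{\left(K \right)} = 3 - K$
$W = -73$ ($W = 2 + 25 \left(- \frac{3}{6} + \frac{3}{2}\right) \left(-3\right) = 2 + 25 \left(\left(-3\right) \frac{1}{6} + 3 \cdot \frac{1}{2}\right) \left(-3\right) = 2 + 25 \left(- \frac{1}{2} + \frac{3}{2}\right) \left(-3\right) = 2 + 25 \cdot 1 \left(-3\right) = 2 + 25 \left(-3\right) = 2 - 75 = -73$)
$v{\left(n,f \right)} = - 6 f$
$v{\left(3,t{\left(-3 \right)} \right)} W = - 6 \left(3 - -3\right) \left(-73\right) = - 6 \left(3 + 3\right) \left(-73\right) = \left(-6\right) 6 \left(-73\right) = \left(-36\right) \left(-73\right) = 2628$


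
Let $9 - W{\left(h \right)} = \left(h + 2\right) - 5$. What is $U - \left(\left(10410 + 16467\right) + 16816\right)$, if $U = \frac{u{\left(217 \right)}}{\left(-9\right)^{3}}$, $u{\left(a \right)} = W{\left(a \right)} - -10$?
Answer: $- \frac{10617334}{243} \approx -43693.0$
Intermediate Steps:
$W{\left(h \right)} = 12 - h$ ($W{\left(h \right)} = 9 - \left(\left(h + 2\right) - 5\right) = 9 - \left(\left(2 + h\right) - 5\right) = 9 - \left(-3 + h\right) = 12 - h$)
$u{\left(a \right)} = 22 - a$ ($u{\left(a \right)} = \left(12 - a\right) - -10 = \left(12 - a\right) + 10 = 22 - a$)
$U = \frac{65}{243}$ ($U = \frac{22 - 217}{\left(-9\right)^{3}} = \frac{22 - 217}{-729} = \left(-195\right) \left(- \frac{1}{729}\right) = \frac{65}{243} \approx 0.26749$)
$U - \left(\left(10410 + 16467\right) + 16816\right) = \frac{65}{243} - \left(\left(10410 + 16467\right) + 16816\right) = \frac{65}{243} - \left(26877 + 16816\right) = \frac{65}{243} - 43693 = - \frac{10617334}{243}$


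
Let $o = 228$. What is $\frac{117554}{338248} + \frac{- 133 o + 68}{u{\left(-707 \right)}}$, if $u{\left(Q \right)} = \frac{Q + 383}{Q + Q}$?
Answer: $- \frac{1808860304567}{13699044} \approx -1.3204 \cdot 10^{5}$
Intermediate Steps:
$u{\left(Q \right)} = \frac{383 + Q}{2 Q}$
$\frac{117554}{338248} + \frac{- 133 o + 68}{u{\left(-707 \right)}} = \frac{117554}{338248} + \frac{\left(-133\right) 228 + 68}{\frac{1}{2} \frac{1}{-707} \left(383 - 707\right)} = 117554 \cdot \frac{1}{338248} + \frac{-30324 + 68}{\frac{1}{2} \left(- \frac{1}{707}\right) \left(-324\right)} = \frac{58777}{169124} - \frac{30256}{\frac{162}{707}} = \frac{58777}{169124} - \frac{10695496}{81} = - \frac{1808860304567}{13699044}$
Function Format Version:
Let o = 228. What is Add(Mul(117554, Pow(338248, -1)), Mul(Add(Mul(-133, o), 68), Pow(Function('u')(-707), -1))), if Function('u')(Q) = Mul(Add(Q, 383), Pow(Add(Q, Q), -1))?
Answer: Rational(-1808860304567, 13699044) ≈ -1.3204e+5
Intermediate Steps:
Function('u')(Q) = Mul(Rational(1, 2), Pow(Q, -1), Add(383, Q)) (Function('u')(Q) = Mul(Add(383, Q), Pow(Mul(2, Q), -1)) = Mul(Add(383, Q), Mul(Rational(1, 2), Pow(Q, -1))) = Mul(Rational(1, 2), Pow(Q, -1), Add(383, Q)))
Add(Mul(117554, Pow(338248, -1)), Mul(Add(Mul(-133, o), 68), Pow(Function('u')(-707), -1))) = Add(Mul(117554, Pow(338248, -1)), Mul(Add(Mul(-133, 228), 68), Pow(Mul(Rational(1, 2), Pow(-707, -1), Add(383, -707)), -1))) = Add(Mul(117554, Rational(1, 338248)), Mul(Add(-30324, 68), Pow(Mul(Rational(1, 2), Rational(-1, 707), -324), -1))) = Add(Rational(58777, 169124), Mul(-30256, Pow(Rational(162, 707), -1))) = Add(Rational(58777, 169124), Mul(-30256, Rational(707, 162))) = Add(Rational(58777, 169124), Rational(-10695496, 81)) = Rational(-1808860304567, 13699044)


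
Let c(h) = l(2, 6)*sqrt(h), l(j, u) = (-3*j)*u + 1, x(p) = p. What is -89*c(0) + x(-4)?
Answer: -4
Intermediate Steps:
l(j, u) = 1 - 3*j*u (l(j, u) = -3*j*u + 1 = 1 - 3*j*u)
c(h) = -35*sqrt(h) (c(h) = (1 - 3*2*6)*sqrt(h) = (1 - 36)*sqrt(h) = -35*sqrt(h))
-89*c(0) + x(-4) = -(-3115)*sqrt(0) - 4 = -(-3115)*0 - 4 = -89*0 - 4 = 0 - 4 = -4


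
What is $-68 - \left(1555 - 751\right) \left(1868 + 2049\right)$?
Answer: $-3149336$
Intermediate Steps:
$-68 - \left(1555 - 751\right) \left(1868 + 2049\right) = -68 - 804 \cdot 3917 = -68 - 3149268 = -3149336$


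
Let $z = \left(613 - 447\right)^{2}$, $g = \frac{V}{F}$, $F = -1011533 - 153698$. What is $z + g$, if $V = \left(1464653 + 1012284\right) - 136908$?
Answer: $\frac{32106765407}{1165231} \approx 27554.0$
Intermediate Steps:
$F = -1165231$ ($F = -1011533 - 153698 = -1165231$)
$V = 2340029$ ($V = 2476937 - 136908 = 2340029$)
$g = - \frac{2340029}{1165231}$ ($g = \frac{2340029}{-1165231} = 2340029 \left(- \frac{1}{1165231}\right) = - \frac{2340029}{1165231} \approx -2.0082$)
$z = 27556$ ($z = 166^{2} = 27556$)
$z + g = 27556 - \frac{2340029}{1165231} = \frac{32106765407}{1165231}$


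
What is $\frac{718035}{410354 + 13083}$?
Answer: $\frac{718035}{423437} \approx 1.6957$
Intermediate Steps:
$\frac{718035}{410354 + 13083} = \frac{718035}{423437}$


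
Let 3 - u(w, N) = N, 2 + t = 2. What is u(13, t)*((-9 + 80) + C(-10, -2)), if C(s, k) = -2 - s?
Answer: 237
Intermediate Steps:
t = 0 (t = -2 + 2 = 0)
u(w, N) = 3 - N
u(13, t)*((-9 + 80) + C(-10, -2)) = (3 - 1*0)*((-9 + 80) + (-2 - 1*(-10))) = (3 + 0)*(71 + (-2 + 10)) = 3*(71 + 8) = 3*79 = 237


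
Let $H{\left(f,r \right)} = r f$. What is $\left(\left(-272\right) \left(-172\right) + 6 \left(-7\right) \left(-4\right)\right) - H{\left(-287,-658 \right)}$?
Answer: $-141894$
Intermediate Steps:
$H{\left(f,r \right)} = f r$
$\left(\left(-272\right) \left(-172\right) + 6 \left(-7\right) \left(-4\right)\right) - H{\left(-287,-658 \right)} = \left(\left(-272\right) \left(-172\right) + 6 \left(-7\right) \left(-4\right)\right) - \left(-287\right) \left(-658\right) = \left(46784 - -168\right) - 188846 = \left(46784 + 168\right) - 188846 = 46952 - 188846 = -141894$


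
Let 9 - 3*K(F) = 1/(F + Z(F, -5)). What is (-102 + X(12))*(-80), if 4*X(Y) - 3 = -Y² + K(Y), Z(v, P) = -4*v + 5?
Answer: 1015540/93 ≈ 10920.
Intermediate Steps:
Z(v, P) = 5 - 4*v
K(F) = 3 - 1/(3*(5 - 3*F)) (K(F) = 3 - 1/(3*(F + (5 - 4*F))) = 3 - 1/(3*(5 - 3*F)))
X(Y) = ¾ - Y²/4 + (-44 + 27*Y)/(12*(-5 + 3*Y)) (X(Y) = ¾ + (-Y² + (-44 + 27*Y)/(3*(-5 + 3*Y)))/4 = ¾ + (-Y²/4 + (-44 + 27*Y)/(12*(-5 + 3*Y))) = ¾ - Y²/4 + (-44 + 27*Y)/(12*(-5 + 3*Y)))
(-102 + X(12))*(-80) = (-102 + (-89 - 9*12³ + 15*12² + 54*12)/(12*(-5 + 3*12)))*(-80) = (-102 + (-89 - 9*1728 + 15*144 + 648)/(12*(-5 + 36)))*(-80) = (-102 + (1/12)*(-89 - 15552 + 2160 + 648)/31)*(-80) = (-102 + (1/12)*(1/31)*(-12833))*(-80) = (-102 - 12833/372)*(-80) = -50777/372*(-80) = 1015540/93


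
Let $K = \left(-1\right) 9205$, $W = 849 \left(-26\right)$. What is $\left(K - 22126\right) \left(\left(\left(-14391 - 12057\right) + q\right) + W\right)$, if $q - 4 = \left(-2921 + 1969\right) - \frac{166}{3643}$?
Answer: $\frac{5646453269456}{3643} \approx 1.5499 \cdot 10^{9}$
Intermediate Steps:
$W = -22074$
$K = -9205$
$q = - \frac{3453730}{3643}$ ($q = 4 + \left(\left(-2921 + 1969\right) - \frac{166}{3643}\right) = 4 - \frac{3468302}{3643} = - \frac{3453730}{3643} \approx -948.05$)
$\left(K - 22126\right) \left(\left(\left(-14391 - 12057\right) + q\right) + W\right) = \left(-9205 - 22126\right) \left(\left(\left(-14391 - 12057\right) - \frac{3453730}{3643}\right) - 22074\right) = \left(-9205 - 22126\right) \left(\left(-26448 - \frac{3453730}{3643}\right) - 22074\right) = - 31331 \left(- \frac{99803794}{3643} - 22074\right) = \left(-31331\right) \left(- \frac{180219376}{3643}\right) = \frac{5646453269456}{3643}$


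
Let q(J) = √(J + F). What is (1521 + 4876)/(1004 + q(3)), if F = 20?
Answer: 6422588/1007993 - 6397*√23/1007993 ≈ 6.3412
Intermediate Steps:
q(J) = √(20 + J) (q(J) = √(J + 20) = √(20 + J))
(1521 + 4876)/(1004 + q(3)) = (1521 + 4876)/(1004 + √(20 + 3)) = 6397/(1004 + √23)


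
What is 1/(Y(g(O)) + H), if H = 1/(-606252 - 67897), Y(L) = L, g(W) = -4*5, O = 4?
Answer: -674149/13482981 ≈ -0.050000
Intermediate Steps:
g(W) = -20
H = -1/674149 (H = 1/(-674149) = -1/674149 ≈ -1.4834e-6)
1/(Y(g(O)) + H) = 1/(-20 - 1/674149) = 1/(-13482981/674149) = -674149/13482981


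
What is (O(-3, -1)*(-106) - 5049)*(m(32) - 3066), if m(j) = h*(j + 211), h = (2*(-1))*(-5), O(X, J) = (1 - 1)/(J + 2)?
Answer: 3211164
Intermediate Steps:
O(X, J) = 0 (O(X, J) = 0/(2 + J) = 0)
h = 10 (h = -2*(-5) = 10)
m(j) = 2110 + 10*j (m(j) = 10*(j + 211) = 10*(211 + j) = 2110 + 10*j)
(O(-3, -1)*(-106) - 5049)*(m(32) - 3066) = (0*(-106) - 5049)*((2110 + 10*32) - 3066) = (0 - 5049)*((2110 + 320) - 3066) = -5049*(2430 - 3066) = -5049*(-636) = 3211164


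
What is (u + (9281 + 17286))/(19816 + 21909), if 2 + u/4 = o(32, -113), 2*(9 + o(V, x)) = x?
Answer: 26297/41725 ≈ 0.63025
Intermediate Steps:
o(V, x) = -9 + x/2
u = -270 (u = -8 + 4*(-9 + (½)*(-113)) = -8 + 4*(-9 - 113/2) = -8 + 4*(-131/2) = -8 - 262 = -270)
(u + (9281 + 17286))/(19816 + 21909) = (-270 + (9281 + 17286))/(19816 + 21909) = (-270 + 26567)/41725 = 26297*(1/41725) = 26297/41725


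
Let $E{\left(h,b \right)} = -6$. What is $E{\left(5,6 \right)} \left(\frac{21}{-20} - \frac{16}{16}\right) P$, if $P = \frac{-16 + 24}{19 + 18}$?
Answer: $\frac{492}{185} \approx 2.6595$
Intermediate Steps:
$P = \frac{8}{37} \approx 0.21622$
$E{\left(5,6 \right)} \left(\frac{21}{-20} - \frac{16}{16}\right) P = - 6 \left(\frac{21}{-20} - \frac{16}{16}\right) \frac{8}{37} = - 6 \left(21 \left(- \frac{1}{20}\right) - 1\right) \frac{8}{37} = - 6 \left(- \frac{21}{20} - 1\right) \frac{8}{37} = \left(-6\right) \left(- \frac{41}{20}\right) \frac{8}{37} = \frac{123}{10} \cdot \frac{8}{37} = \frac{492}{185}$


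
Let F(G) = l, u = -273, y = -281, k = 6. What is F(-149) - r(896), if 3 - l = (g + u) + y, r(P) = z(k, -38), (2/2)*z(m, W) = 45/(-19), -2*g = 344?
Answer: 13896/19 ≈ 731.37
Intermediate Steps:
g = -172 (g = -1/2*344 = -172)
z(m, W) = -45/19 (z(m, W) = 45/(-19) = 45*(-1/19) = -45/19)
r(P) = -45/19
l = 729 (l = 3 - ((-172 - 273) - 281) = 3 - (-445 - 281) = 3 - 1*(-726) = 3 + 726 = 729)
F(G) = 729
F(-149) - r(896) = 729 - 1*(-45/19) = 729 + 45/19 = 13896/19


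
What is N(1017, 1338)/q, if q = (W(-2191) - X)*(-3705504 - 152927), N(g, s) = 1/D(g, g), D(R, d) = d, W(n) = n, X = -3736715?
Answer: -1/14654363025765348 ≈ -6.8239e-17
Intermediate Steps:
N(g, s) = 1/g
q = -14409403171844 (q = (-2191 - 1*(-3736715))*(-3705504 - 152927) = (-2191 + 3736715)*(-3858431) = 3734524*(-3858431) = -14409403171844)
N(1017, 1338)/q = 1/(1017*(-14409403171844)) = (1/1017)*(-1/14409403171844) = -1/14654363025765348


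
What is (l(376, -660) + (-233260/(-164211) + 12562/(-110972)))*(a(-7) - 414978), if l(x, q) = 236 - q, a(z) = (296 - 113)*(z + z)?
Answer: -568949468259833150/1518568591 ≈ -3.7466e+8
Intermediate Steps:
a(z) = 366*z (a(z) = 183*(2*z) = 366*z)
(l(376, -660) + (-233260/(-164211) + 12562/(-110972)))*(a(-7) - 414978) = ((236 - 1*(-660)) + (-233260/(-164211) + 12562/(-110972)))*(366*(-7) - 414978) = ((236 + 660) + (-233260*(-1/164211) + 12562*(-1/110972)))*(-2562 - 414978) = (896 + (233260/164211 - 6281/55486))*(-417540) = (896 + 11911255069/9111411546)*(-417540) = (8175736000285/9111411546)*(-417540) = -568949468259833150/1518568591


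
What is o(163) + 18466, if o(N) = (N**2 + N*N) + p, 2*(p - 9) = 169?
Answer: 143395/2 ≈ 71698.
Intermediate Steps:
p = 187/2 (p = 9 + (1/2)*169 = 9 + 169/2 = 187/2 ≈ 93.500)
o(N) = 187/2 + 2*N**2 (o(N) = (N**2 + N*N) + 187/2 = (N**2 + N**2) + 187/2 = 2*N**2 + 187/2 = 187/2 + 2*N**2)
o(163) + 18466 = (187/2 + 2*163**2) + 18466 = (187/2 + 2*26569) + 18466 = (187/2 + 53138) + 18466 = 106463/2 + 18466 = 143395/2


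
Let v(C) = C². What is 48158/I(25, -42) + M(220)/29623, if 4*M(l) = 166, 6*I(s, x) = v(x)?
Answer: 1426596635/8709162 ≈ 163.80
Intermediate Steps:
I(s, x) = x²/6
M(l) = 83/2 (M(l) = (¼)*166 = 83/2)
48158/I(25, -42) + M(220)/29623 = 48158/(((⅙)*(-42)²)) + (83/2)/29623 = 48158/(((⅙)*1764)) + (83/2)*(1/29623) = 48158/294 + 83/59246 = 48158*(1/294) + 83/59246 = 24079/147 + 83/59246 = 1426596635/8709162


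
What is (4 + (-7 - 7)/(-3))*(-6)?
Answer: -52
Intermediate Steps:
(4 + (-7 - 7)/(-3))*(-6) = (4 - 14*(-⅓))*(-6) = (4 + 14/3)*(-6) = (26/3)*(-6) = -52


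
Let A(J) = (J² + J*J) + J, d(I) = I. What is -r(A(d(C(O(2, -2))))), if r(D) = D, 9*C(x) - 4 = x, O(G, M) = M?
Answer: -26/81 ≈ -0.32099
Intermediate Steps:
C(x) = 4/9 + x/9
A(J) = J + 2*J² (A(J) = (J² + J²) + J = 2*J² + J = J + 2*J²)
-r(A(d(C(O(2, -2))))) = -(4/9 + (⅑)*(-2))*(1 + 2*(4/9 + (⅑)*(-2))) = -(4/9 - 2/9)*(1 + 2*(4/9 - 2/9)) = -2*(1 + 2*(2/9))/9 = -2*(1 + 4/9)/9 = -2*13/(9*9) = -1*26/81 = -26/81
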